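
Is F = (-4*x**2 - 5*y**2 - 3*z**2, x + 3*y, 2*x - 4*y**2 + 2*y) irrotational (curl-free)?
No, ∇×F = (2 - 8*y, -6*z - 2, 10*y + 1)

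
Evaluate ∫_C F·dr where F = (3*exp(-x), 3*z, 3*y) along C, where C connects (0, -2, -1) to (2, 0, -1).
-3 - 3*exp(-2)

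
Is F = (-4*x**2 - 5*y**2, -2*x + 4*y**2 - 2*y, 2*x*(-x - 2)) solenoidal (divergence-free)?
No, ∇·F = -8*x + 8*y - 2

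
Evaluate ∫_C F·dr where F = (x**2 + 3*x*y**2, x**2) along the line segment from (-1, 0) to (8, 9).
18135/4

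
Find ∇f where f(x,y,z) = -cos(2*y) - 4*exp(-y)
(0, 2*sin(2*y) + 4*exp(-y), 0)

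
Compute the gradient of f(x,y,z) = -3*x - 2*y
(-3, -2, 0)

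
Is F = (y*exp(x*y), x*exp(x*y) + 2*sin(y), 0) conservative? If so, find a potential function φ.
Yes, F is conservative. φ = exp(x*y) - 2*cos(y)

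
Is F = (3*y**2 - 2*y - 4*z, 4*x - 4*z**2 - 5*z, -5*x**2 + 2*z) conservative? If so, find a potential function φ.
No, ∇×F = (8*z + 5, 10*x - 4, 6 - 6*y) ≠ 0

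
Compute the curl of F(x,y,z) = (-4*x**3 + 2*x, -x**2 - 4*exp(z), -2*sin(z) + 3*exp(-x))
(4*exp(z), 3*exp(-x), -2*x)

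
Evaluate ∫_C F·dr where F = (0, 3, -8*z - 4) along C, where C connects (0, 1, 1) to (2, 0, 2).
-19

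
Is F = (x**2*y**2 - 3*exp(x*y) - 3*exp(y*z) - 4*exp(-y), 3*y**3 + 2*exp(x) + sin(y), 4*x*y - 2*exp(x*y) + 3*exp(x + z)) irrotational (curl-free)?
No, ∇×F = (2*x*(2 - exp(x*y)), 2*y*exp(x*y) - 3*y*exp(y*z) - 4*y - 3*exp(x + z), -2*x**2*y + 3*x*exp(x*y) + 3*z*exp(y*z) + 2*exp(x) - 4*exp(-y))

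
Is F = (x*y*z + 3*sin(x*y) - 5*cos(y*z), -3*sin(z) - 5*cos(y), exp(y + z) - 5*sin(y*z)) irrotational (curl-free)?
No, ∇×F = (-5*z*cos(y*z) + exp(y + z) + 3*cos(z), y*(x + 5*sin(y*z)), -x*z - 3*x*cos(x*y) - 5*z*sin(y*z))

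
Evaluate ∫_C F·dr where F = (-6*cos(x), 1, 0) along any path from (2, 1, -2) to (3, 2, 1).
-6*sin(3) + 1 + 6*sin(2)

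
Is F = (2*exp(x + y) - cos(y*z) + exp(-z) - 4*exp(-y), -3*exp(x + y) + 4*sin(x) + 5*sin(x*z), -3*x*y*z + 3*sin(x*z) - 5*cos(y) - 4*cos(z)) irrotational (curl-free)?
No, ∇×F = (-3*x*z - 5*x*cos(x*z) + 5*sin(y), 3*y*z + y*sin(y*z) - 3*z*cos(x*z) - exp(-z), -z*sin(y*z) + 5*z*cos(x*z) - 5*exp(x + y) + 4*cos(x) - 4*exp(-y))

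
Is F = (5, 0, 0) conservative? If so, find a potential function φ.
Yes, F is conservative. φ = 5*x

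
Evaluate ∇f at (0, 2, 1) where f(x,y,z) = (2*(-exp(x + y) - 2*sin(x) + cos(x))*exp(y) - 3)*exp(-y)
(-2*exp(2) - 4, (3 - 2*exp(4))*exp(-2), 0)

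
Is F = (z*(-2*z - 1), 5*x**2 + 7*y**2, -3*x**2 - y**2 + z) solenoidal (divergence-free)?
No, ∇·F = 14*y + 1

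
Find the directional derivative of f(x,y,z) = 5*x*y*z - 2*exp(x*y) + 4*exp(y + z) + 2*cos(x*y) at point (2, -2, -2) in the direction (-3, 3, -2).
2*sqrt(22)*(-20*exp(4) + 6*exp(4)*sin(4) - 5)*exp(-4)/11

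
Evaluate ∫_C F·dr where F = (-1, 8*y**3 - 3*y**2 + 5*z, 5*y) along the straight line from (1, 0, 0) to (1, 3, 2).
165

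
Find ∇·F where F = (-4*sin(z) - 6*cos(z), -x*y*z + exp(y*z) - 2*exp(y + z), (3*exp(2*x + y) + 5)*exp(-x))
-x*z + z*exp(y*z) - 2*exp(y + z)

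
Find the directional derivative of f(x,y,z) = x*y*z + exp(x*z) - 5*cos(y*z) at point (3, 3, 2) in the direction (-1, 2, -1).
sqrt(6)*(-5*exp(6) - 3 + 5*sin(6))/6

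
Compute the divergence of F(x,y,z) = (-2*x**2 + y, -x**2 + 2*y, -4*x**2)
2 - 4*x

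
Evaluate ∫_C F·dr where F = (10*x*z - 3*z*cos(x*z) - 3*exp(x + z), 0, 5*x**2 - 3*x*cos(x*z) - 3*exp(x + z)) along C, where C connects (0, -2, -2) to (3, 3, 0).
3*(1 - exp(5))*exp(-2)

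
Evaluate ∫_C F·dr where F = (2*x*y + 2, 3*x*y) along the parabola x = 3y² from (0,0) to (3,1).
309/20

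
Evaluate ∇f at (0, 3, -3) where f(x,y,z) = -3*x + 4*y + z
(-3, 4, 1)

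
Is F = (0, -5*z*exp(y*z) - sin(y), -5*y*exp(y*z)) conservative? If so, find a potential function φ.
Yes, F is conservative. φ = -5*exp(y*z) + cos(y)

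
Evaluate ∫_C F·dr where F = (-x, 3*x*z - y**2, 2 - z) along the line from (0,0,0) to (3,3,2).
13/2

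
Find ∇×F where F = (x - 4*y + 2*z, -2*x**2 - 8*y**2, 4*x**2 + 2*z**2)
(0, 2 - 8*x, 4 - 4*x)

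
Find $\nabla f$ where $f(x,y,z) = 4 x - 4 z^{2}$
(4, 0, -8*z)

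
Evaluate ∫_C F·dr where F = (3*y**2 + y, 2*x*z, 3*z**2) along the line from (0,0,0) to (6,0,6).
216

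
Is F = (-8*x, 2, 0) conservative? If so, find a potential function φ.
Yes, F is conservative. φ = -4*x**2 + 2*y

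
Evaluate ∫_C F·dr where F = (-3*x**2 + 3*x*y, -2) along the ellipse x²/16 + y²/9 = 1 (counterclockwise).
0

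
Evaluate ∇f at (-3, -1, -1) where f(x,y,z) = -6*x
(-6, 0, 0)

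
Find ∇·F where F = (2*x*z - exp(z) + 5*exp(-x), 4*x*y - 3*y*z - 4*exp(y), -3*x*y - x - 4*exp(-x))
4*x - z - 4*exp(y) - 5*exp(-x)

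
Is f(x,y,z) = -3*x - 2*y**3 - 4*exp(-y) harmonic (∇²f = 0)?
No, ∇²f = -12*y - 4*exp(-y)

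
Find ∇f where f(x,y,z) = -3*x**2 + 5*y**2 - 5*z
(-6*x, 10*y, -5)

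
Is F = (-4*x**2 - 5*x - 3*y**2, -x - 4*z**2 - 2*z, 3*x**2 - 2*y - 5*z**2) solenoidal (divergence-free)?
No, ∇·F = -8*x - 10*z - 5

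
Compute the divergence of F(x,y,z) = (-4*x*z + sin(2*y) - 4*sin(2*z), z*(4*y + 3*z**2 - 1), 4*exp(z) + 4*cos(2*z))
4*exp(z) - 8*sin(2*z)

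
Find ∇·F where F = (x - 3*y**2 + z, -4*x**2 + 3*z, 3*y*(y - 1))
1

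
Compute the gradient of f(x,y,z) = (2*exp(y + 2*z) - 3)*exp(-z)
(0, 2*exp(y + z), (2*exp(y + 2*z) + 3)*exp(-z))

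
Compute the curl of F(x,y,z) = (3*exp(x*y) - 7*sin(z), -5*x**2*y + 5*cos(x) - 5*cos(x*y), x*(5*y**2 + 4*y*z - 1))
(2*x*(5*y + 2*z), -5*y**2 - 4*y*z - 7*cos(z) + 1, -10*x*y - 3*x*exp(x*y) + 5*y*sin(x*y) - 5*sin(x))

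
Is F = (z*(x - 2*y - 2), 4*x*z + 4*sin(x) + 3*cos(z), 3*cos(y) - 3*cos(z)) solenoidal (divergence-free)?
No, ∇·F = z + 3*sin(z)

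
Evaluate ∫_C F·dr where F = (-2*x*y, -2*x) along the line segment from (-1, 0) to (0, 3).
4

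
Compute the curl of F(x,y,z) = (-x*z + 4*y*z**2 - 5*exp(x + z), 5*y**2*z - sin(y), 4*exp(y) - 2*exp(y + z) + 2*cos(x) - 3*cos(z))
(-5*y**2 + 4*exp(y) - 2*exp(y + z), -x + 8*y*z - 5*exp(x + z) + 2*sin(x), -4*z**2)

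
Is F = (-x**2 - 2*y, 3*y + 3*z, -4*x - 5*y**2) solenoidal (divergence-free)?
No, ∇·F = 3 - 2*x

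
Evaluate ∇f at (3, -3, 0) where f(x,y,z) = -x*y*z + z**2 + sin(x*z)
(0, 0, 12)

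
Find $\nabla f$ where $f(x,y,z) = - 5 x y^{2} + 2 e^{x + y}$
(-5*y**2 + 2*exp(x + y), -10*x*y + 2*exp(x + y), 0)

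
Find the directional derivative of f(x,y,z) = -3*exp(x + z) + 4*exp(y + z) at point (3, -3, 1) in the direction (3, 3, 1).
4*sqrt(19)*(4 - 3*exp(6))*exp(-2)/19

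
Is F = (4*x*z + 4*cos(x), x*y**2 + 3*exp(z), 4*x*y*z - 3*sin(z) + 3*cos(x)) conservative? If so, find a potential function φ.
No, ∇×F = (4*x*z - 3*exp(z), 4*x - 4*y*z + 3*sin(x), y**2) ≠ 0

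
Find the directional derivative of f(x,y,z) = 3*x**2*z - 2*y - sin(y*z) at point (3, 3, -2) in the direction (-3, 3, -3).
sqrt(3)*(5*cos(6) + 7)/3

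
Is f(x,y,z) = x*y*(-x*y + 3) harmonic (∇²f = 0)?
No, ∇²f = -2*x**2 - 2*y**2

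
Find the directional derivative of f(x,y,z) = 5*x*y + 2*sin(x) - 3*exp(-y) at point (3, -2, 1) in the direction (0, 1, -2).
3*sqrt(5)*(5 + exp(2))/5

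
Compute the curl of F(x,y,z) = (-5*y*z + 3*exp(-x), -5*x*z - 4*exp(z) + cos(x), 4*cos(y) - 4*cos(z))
(5*x + 4*exp(z) - 4*sin(y), -5*y, -sin(x))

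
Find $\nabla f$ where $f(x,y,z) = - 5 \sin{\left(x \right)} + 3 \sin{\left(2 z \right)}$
(-5*cos(x), 0, 6*cos(2*z))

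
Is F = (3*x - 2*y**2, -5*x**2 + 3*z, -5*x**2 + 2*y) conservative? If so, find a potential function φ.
No, ∇×F = (-1, 10*x, -10*x + 4*y) ≠ 0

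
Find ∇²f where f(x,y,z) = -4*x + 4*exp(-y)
4*exp(-y)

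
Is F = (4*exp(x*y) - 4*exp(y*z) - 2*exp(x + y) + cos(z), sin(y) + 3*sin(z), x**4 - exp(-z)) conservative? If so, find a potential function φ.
No, ∇×F = (-3*cos(z), -4*x**3 - 4*y*exp(y*z) - sin(z), -4*x*exp(x*y) + 4*z*exp(y*z) + 2*exp(x + y)) ≠ 0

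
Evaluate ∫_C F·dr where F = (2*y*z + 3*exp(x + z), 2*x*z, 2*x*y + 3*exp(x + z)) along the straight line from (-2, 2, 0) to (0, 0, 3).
-(3 - 3*exp(5))*exp(-2)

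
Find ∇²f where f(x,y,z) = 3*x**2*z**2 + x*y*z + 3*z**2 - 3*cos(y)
6*x**2 + 6*z**2 + 3*cos(y) + 6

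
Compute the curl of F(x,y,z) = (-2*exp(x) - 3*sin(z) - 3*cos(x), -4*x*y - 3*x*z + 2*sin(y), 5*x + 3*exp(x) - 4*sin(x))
(3*x, -3*exp(x) + 4*cos(x) - 3*cos(z) - 5, -4*y - 3*z)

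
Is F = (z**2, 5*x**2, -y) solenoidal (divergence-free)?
Yes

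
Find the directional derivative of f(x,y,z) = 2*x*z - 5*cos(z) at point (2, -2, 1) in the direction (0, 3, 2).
2*sqrt(13)*(4 + 5*sin(1))/13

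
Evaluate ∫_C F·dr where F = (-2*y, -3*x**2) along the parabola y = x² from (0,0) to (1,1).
-13/6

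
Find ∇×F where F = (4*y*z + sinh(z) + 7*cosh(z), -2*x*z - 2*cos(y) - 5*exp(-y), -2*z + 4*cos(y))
(2*x - 4*sin(y), 4*y + 7*sinh(z) + cosh(z), -6*z)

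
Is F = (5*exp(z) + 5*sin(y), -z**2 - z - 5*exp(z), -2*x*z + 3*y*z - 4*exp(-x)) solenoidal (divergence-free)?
No, ∇·F = -2*x + 3*y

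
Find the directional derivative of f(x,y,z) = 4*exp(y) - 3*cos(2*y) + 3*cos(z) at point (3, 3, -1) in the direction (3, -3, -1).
-3*sqrt(19)*(6*sin(6) + sin(1) + 4*exp(3))/19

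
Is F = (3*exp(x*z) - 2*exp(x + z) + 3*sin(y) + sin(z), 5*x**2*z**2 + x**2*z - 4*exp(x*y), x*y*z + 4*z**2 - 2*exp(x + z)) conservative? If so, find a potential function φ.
No, ∇×F = (x*(-10*x*z - x + z), 3*x*exp(x*z) - y*z + cos(z), 10*x*z**2 + 2*x*z - 4*y*exp(x*y) - 3*cos(y)) ≠ 0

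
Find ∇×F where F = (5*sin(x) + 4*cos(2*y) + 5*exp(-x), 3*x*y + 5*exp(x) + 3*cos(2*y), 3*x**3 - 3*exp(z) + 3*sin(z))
(0, -9*x**2, 3*y + 5*exp(x) + 8*sin(2*y))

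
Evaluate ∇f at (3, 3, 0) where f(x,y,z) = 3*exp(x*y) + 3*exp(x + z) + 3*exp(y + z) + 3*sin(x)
(3*cos(3) + 3*exp(3) + 9*exp(9), (3 + 9*exp(6))*exp(3), 6*exp(3))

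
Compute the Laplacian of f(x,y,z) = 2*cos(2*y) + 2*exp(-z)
-8*cos(2*y) + 2*exp(-z)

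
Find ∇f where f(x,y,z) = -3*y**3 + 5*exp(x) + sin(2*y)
(5*exp(x), -9*y**2 + 2*cos(2*y), 0)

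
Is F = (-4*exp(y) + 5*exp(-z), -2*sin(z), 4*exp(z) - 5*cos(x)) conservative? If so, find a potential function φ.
No, ∇×F = (2*cos(z), -5*sin(x) - 5*exp(-z), 4*exp(y)) ≠ 0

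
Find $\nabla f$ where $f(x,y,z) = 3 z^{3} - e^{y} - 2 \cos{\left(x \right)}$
(2*sin(x), -exp(y), 9*z**2)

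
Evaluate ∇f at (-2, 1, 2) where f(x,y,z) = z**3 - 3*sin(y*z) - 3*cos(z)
(0, -6*cos(2), -3*sqrt(2)*cos(pi/4 + 2) + 12)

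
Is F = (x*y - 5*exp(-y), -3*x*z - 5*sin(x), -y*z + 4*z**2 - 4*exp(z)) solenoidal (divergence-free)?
No, ∇·F = 8*z - 4*exp(z)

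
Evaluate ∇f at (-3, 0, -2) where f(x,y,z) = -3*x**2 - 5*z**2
(18, 0, 20)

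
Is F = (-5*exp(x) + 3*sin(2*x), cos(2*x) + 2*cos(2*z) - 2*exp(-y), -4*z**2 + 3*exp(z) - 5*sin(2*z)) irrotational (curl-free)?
No, ∇×F = (4*sin(2*z), 0, -2*sin(2*x))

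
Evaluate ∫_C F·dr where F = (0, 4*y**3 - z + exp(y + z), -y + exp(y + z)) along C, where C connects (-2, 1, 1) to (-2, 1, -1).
3 - exp(2)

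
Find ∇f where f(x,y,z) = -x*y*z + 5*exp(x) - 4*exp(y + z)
(-y*z + 5*exp(x), -x*z - 4*exp(y + z), -x*y - 4*exp(y + z))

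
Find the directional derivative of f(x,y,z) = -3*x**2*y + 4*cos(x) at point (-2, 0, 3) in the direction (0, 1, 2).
-12*sqrt(5)/5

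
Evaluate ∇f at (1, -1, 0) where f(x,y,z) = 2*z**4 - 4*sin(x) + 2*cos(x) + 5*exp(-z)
(-4*cos(1) - 2*sin(1), 0, -5)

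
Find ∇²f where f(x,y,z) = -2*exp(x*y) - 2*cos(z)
-2*x**2*exp(x*y) - 2*y**2*exp(x*y) + 2*cos(z)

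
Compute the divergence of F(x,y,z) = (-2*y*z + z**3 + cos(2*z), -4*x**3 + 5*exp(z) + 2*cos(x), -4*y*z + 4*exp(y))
-4*y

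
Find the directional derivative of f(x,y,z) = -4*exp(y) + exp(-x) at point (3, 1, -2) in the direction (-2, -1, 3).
sqrt(14)*(1 + 2*exp(4))*exp(-3)/7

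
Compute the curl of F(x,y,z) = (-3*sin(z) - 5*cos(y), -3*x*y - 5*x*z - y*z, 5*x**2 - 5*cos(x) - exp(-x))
(5*x + y, -10*x - 5*sin(x) - 3*cos(z) - exp(-x), -3*y - 5*z - 5*sin(y))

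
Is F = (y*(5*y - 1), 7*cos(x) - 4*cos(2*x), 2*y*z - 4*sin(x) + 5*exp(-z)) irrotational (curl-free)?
No, ∇×F = (2*z, 4*cos(x), -10*y - 7*sin(x) + 8*sin(2*x) + 1)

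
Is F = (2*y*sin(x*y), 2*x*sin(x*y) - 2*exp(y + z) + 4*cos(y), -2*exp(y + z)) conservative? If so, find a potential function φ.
Yes, F is conservative. φ = -2*exp(y + z) + 4*sin(y) - 2*cos(x*y)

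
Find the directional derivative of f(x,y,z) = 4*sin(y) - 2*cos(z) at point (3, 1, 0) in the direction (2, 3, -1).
6*sqrt(14)*cos(1)/7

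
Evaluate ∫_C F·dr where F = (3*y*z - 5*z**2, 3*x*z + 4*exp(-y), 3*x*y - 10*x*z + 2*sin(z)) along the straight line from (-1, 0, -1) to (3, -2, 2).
-97 - 4*exp(2) - 2*cos(2) + 2*cos(1)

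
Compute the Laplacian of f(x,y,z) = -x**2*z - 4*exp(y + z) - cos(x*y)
x**2*cos(x*y) + y**2*cos(x*y) - 2*z - 8*exp(y + z)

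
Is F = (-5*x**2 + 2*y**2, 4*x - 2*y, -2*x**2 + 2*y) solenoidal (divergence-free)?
No, ∇·F = -10*x - 2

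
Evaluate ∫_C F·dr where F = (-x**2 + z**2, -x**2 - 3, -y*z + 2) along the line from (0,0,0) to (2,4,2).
-56/3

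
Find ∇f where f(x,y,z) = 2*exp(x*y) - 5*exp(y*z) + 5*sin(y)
(2*y*exp(x*y), 2*x*exp(x*y) - 5*z*exp(y*z) + 5*cos(y), -5*y*exp(y*z))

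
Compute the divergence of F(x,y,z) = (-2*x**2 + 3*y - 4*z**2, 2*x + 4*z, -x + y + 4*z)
4 - 4*x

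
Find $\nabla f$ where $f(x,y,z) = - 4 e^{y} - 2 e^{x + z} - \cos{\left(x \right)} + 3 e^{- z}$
(-2*exp(x + z) + sin(x), -4*exp(y), (-2*exp(x + 2*z) - 3)*exp(-z))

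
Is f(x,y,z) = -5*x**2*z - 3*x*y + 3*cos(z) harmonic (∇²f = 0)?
No, ∇²f = -10*z - 3*cos(z)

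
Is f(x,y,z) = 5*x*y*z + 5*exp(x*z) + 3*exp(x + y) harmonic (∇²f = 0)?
No, ∇²f = 5*x**2*exp(x*z) + 5*z**2*exp(x*z) + 6*exp(x + y)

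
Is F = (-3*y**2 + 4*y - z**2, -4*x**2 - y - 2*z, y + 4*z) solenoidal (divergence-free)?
No, ∇·F = 3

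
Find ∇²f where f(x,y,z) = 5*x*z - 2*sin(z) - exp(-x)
2*sin(z) - exp(-x)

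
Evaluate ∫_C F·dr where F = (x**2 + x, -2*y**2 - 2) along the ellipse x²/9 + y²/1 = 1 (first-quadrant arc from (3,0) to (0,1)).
-97/6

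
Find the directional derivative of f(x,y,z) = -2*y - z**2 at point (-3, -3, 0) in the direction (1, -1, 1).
2*sqrt(3)/3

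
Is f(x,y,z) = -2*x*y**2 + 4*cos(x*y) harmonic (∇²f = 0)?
No, ∇²f = -4*x**2*cos(x*y) - 4*x - 4*y**2*cos(x*y)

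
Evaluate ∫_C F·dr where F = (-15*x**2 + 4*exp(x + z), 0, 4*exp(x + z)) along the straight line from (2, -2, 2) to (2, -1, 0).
4*(1 - exp(2))*exp(2)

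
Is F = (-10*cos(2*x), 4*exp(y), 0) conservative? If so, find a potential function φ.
Yes, F is conservative. φ = 4*exp(y) - 5*sin(2*x)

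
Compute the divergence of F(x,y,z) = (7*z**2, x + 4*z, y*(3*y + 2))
0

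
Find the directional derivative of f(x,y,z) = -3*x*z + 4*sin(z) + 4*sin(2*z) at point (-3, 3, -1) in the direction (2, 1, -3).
-3*sqrt(14)*(8*cos(2) + 4*cos(1) + 7)/14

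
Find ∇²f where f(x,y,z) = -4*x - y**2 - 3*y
-2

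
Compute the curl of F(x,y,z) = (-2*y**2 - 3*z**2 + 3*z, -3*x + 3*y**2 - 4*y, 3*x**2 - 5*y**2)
(-10*y, -6*x - 6*z + 3, 4*y - 3)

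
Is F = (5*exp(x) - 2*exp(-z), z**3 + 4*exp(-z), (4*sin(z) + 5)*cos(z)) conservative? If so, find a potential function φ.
No, ∇×F = (-3*z**2 + 4*exp(-z), 2*exp(-z), 0) ≠ 0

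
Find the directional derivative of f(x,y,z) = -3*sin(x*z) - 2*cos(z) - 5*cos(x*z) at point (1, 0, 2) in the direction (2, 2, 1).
-5*cos(2) + 9*sin(2)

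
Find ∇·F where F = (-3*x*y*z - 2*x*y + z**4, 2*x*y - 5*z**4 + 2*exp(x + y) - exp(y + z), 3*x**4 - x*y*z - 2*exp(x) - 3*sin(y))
-x*y + 2*x - 3*y*z - 2*y + 2*exp(x + y) - exp(y + z)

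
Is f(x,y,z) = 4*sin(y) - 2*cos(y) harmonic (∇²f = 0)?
No, ∇²f = -4*sin(y) + 2*cos(y)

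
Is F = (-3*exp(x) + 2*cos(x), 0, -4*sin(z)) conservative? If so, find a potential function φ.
Yes, F is conservative. φ = -3*exp(x) + 2*sin(x) + 4*cos(z)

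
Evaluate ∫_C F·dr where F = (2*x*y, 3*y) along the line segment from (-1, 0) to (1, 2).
22/3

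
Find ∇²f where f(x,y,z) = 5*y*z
0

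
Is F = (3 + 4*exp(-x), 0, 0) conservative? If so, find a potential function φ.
Yes, F is conservative. φ = 3*x - 4*exp(-x)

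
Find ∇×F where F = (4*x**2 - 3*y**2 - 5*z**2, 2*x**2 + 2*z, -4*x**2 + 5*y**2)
(10*y - 2, 8*x - 10*z, 4*x + 6*y)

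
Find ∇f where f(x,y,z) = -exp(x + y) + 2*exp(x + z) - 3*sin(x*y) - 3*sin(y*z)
(-3*y*cos(x*y) - exp(x + y) + 2*exp(x + z), -3*x*cos(x*y) - 3*z*cos(y*z) - exp(x + y), -3*y*cos(y*z) + 2*exp(x + z))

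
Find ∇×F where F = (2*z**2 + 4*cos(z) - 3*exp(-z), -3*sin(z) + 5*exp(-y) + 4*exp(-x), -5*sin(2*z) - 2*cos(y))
(2*sin(y) + 3*cos(z), 4*z - 4*sin(z) + 3*exp(-z), -4*exp(-x))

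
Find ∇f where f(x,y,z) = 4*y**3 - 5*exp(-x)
(5*exp(-x), 12*y**2, 0)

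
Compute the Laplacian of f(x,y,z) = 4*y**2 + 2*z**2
12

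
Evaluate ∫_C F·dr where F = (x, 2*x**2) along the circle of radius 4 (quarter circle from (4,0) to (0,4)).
232/3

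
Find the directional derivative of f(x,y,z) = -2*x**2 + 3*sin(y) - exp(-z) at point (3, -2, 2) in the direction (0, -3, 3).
sqrt(2)*(1 - 3*exp(2)*cos(2))*exp(-2)/2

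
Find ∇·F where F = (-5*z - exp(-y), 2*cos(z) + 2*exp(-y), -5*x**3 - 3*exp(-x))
-2*exp(-y)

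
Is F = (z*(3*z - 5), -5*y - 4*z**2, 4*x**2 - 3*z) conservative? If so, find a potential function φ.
No, ∇×F = (8*z, -8*x + 6*z - 5, 0) ≠ 0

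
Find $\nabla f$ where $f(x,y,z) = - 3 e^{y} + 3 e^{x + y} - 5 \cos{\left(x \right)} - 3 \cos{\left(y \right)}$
(3*exp(x + y) + 5*sin(x), -3*exp(y) + 3*exp(x + y) + 3*sin(y), 0)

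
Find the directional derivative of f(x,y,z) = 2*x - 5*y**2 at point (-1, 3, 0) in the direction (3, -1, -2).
18*sqrt(14)/7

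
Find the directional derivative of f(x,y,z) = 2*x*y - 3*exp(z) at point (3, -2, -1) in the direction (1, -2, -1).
sqrt(6)*(3 - 16*E)*exp(-1)/6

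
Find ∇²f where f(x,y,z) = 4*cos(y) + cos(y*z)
-y**2*cos(y*z) - z**2*cos(y*z) - 4*cos(y)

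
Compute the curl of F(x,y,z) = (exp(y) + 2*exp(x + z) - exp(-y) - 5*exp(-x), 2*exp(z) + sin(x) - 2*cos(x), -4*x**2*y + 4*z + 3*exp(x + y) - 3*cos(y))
(-4*x**2 - 2*exp(z) + 3*exp(x + y) + 3*sin(y), 8*x*y - 3*exp(x + y) + 2*exp(x + z), -exp(y) + 2*sin(x) + cos(x) - exp(-y))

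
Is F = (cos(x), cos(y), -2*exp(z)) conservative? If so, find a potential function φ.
Yes, F is conservative. φ = -2*exp(z) + sin(x) + sin(y)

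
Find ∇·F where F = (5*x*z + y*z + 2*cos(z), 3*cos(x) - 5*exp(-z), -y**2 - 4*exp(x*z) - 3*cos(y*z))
-4*x*exp(x*z) + 3*y*sin(y*z) + 5*z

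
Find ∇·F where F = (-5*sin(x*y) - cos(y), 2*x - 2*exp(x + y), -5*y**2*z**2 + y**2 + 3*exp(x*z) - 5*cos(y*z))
3*x*exp(x*z) - 10*y**2*z + 5*y*sin(y*z) - 5*y*cos(x*y) - 2*exp(x + y)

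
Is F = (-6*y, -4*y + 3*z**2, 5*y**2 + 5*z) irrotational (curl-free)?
No, ∇×F = (10*y - 6*z, 0, 6)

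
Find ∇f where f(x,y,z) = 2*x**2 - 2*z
(4*x, 0, -2)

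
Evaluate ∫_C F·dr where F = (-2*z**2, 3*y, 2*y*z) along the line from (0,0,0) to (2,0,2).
-16/3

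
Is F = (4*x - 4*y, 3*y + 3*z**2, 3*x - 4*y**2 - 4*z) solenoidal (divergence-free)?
No, ∇·F = 3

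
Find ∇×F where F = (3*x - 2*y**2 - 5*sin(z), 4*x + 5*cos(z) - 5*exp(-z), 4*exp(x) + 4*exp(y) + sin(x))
(4*exp(y) + 5*sin(z) - 5*exp(-z), -4*exp(x) - cos(x) - 5*cos(z), 4*y + 4)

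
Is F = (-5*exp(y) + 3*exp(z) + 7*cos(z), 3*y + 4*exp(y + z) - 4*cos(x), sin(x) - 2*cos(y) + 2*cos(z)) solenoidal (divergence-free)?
No, ∇·F = 4*exp(y + z) - 2*sin(z) + 3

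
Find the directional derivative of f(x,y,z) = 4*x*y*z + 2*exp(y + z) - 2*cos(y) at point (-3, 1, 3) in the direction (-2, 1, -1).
sqrt(6)*(-24 + sin(1))/3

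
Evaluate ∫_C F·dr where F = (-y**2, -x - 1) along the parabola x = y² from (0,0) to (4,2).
-38/3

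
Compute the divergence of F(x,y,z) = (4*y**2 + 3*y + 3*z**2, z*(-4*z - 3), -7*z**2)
-14*z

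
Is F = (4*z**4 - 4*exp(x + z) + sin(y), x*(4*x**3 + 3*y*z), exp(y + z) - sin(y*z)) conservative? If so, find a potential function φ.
No, ∇×F = (-3*x*y - z*cos(y*z) + exp(y + z), 16*z**3 - 4*exp(x + z), 16*x**3 + 3*y*z - cos(y)) ≠ 0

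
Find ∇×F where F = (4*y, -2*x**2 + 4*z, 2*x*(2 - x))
(-4, 4*x - 4, -4*x - 4)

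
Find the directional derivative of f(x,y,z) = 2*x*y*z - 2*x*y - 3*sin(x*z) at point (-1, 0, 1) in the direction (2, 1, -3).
-15*sqrt(14)*cos(1)/14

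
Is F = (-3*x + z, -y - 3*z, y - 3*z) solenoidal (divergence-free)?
No, ∇·F = -7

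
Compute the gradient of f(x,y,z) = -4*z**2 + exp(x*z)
(z*exp(x*z), 0, x*exp(x*z) - 8*z)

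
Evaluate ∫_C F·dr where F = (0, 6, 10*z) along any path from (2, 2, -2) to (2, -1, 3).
7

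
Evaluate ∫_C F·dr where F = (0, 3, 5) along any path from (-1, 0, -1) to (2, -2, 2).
9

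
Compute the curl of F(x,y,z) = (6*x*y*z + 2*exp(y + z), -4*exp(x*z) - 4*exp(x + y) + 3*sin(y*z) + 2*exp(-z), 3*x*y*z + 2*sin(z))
(3*x*z + 4*x*exp(x*z) - 3*y*cos(y*z) + 2*exp(-z), 6*x*y - 3*y*z + 2*exp(y + z), -6*x*z - 4*z*exp(x*z) - 4*exp(x + y) - 2*exp(y + z))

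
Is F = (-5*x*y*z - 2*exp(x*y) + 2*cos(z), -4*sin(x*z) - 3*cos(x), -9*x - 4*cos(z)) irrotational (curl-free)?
No, ∇×F = (4*x*cos(x*z), -5*x*y - 2*sin(z) + 9, 5*x*z + 2*x*exp(x*y) - 4*z*cos(x*z) + 3*sin(x))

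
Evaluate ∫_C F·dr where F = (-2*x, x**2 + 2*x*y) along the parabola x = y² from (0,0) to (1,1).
-3/10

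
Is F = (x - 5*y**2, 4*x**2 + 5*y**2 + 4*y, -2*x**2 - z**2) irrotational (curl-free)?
No, ∇×F = (0, 4*x, 8*x + 10*y)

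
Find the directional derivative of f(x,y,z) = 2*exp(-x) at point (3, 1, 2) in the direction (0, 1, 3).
0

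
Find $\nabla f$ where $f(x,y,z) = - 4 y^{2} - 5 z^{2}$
(0, -8*y, -10*z)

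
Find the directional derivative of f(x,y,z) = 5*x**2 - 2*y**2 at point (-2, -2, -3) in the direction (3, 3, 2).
-18*sqrt(22)/11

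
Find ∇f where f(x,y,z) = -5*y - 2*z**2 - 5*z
(0, -5, -4*z - 5)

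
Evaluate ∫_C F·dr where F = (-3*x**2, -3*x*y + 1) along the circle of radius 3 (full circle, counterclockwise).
0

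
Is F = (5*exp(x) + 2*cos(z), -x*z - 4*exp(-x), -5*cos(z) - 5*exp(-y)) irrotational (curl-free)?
No, ∇×F = (x + 5*exp(-y), -2*sin(z), -z + 4*exp(-x))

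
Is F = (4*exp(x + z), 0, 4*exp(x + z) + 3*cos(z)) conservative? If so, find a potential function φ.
Yes, F is conservative. φ = 4*exp(x + z) + 3*sin(z)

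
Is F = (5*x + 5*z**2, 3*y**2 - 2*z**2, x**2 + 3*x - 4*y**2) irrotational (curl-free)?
No, ∇×F = (-8*y + 4*z, -2*x + 10*z - 3, 0)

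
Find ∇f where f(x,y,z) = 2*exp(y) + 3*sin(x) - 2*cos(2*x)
((8*sin(x) + 3)*cos(x), 2*exp(y), 0)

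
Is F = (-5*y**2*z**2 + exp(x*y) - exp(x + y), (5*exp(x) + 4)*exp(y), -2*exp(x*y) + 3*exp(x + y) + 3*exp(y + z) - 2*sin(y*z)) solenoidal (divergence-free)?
No, ∇·F = y*exp(x*y) - 2*y*cos(y*z) + 4*exp(y) + 4*exp(x + y) + 3*exp(y + z)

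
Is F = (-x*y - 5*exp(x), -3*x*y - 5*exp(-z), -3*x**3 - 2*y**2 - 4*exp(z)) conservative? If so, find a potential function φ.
No, ∇×F = (-4*y - 5*exp(-z), 9*x**2, x - 3*y) ≠ 0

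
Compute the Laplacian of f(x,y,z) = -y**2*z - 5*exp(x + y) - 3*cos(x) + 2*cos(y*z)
-2*y**2*cos(y*z) - 2*z**2*cos(y*z) - 2*z - 10*exp(x + y) + 3*cos(x)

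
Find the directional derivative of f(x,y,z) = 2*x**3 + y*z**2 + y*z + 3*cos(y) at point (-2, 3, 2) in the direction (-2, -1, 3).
3*sqrt(14)*(-3 + sin(3))/14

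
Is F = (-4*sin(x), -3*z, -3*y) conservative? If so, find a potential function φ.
Yes, F is conservative. φ = -3*y*z + 4*cos(x)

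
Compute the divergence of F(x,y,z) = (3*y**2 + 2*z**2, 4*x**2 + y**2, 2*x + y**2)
2*y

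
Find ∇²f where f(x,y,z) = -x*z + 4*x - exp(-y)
-exp(-y)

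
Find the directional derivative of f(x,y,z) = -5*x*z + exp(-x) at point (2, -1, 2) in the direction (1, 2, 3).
sqrt(14)*(-40*exp(2) - 1)*exp(-2)/14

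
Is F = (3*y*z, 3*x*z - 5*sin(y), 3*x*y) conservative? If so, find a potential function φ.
Yes, F is conservative. φ = 3*x*y*z + 5*cos(y)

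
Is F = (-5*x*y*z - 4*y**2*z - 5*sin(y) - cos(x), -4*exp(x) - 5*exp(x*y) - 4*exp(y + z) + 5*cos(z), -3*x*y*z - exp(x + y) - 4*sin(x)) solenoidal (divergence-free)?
No, ∇·F = -3*x*y - 5*x*exp(x*y) - 5*y*z - 4*exp(y + z) + sin(x)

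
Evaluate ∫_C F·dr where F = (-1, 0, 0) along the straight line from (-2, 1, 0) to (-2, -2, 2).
0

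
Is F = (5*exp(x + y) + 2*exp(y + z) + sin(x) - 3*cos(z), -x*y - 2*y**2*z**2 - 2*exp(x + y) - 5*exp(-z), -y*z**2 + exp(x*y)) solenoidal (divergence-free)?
No, ∇·F = -x - 4*y*z**2 - 2*y*z + 3*exp(x + y) + cos(x)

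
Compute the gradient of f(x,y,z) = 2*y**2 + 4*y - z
(0, 4*y + 4, -1)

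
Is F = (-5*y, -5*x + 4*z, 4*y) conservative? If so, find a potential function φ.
Yes, F is conservative. φ = y*(-5*x + 4*z)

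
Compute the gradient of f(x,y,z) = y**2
(0, 2*y, 0)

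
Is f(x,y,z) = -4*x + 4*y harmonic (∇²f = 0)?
Yes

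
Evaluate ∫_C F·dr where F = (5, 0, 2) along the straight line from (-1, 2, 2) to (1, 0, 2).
10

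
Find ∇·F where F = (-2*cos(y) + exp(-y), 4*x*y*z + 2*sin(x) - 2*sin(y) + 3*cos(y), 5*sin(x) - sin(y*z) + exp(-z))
4*x*z - y*cos(y*z) - 3*sin(y) - 2*cos(y) - exp(-z)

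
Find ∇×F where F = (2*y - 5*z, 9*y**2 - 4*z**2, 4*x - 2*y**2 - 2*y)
(-4*y + 8*z - 2, -9, -2)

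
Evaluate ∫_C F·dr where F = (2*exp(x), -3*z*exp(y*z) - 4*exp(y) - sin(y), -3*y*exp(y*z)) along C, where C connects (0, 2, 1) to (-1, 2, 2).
-3*exp(4) - 2 + 2*exp(-1) + 3*exp(2)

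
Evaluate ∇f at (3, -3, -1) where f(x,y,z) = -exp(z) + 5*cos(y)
(0, 5*sin(3), -exp(-1))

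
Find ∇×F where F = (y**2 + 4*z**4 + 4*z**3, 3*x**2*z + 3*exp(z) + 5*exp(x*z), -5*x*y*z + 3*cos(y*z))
(-3*x**2 - 5*x*z - 5*x*exp(x*z) - 3*z*sin(y*z) - 3*exp(z), z*(5*y + 16*z**2 + 12*z), 6*x*z - 2*y + 5*z*exp(x*z))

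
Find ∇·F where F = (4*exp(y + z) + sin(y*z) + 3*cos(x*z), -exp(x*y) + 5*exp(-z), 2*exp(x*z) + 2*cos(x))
-x*exp(x*y) + 2*x*exp(x*z) - 3*z*sin(x*z)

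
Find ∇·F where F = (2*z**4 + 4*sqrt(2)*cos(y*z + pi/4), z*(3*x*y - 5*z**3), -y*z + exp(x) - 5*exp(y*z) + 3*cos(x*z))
3*x*z - 3*x*sin(x*z) - 5*y*exp(y*z) - y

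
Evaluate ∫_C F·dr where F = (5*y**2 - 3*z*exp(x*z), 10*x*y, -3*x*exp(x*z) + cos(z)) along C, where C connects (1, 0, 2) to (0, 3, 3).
-3 - sin(2) + sin(3) + 3*exp(2)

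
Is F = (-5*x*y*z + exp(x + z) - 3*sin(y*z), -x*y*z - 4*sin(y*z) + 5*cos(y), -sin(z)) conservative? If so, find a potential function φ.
No, ∇×F = (y*(x + 4*cos(y*z)), -5*x*y - 3*y*cos(y*z) + exp(x + z), z*(5*x - y + 3*cos(y*z))) ≠ 0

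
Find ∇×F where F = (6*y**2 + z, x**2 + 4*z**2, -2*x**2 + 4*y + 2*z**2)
(4 - 8*z, 4*x + 1, 2*x - 12*y)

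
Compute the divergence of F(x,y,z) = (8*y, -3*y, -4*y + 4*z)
1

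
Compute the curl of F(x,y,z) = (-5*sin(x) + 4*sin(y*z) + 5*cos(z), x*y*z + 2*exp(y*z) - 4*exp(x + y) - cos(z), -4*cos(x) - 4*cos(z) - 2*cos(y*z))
(-x*y - 2*y*exp(y*z) + 2*z*sin(y*z) - sin(z), 4*y*cos(y*z) - 4*sin(x) - 5*sin(z), y*z - 4*z*cos(y*z) - 4*exp(x + y))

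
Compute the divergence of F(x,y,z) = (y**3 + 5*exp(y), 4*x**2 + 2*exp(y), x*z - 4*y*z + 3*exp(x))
x - 4*y + 2*exp(y)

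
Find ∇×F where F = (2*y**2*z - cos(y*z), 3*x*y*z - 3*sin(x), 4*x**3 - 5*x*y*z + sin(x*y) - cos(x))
(x*(-3*y - 5*z + cos(x*y)), -12*x**2 + 2*y**2 + 5*y*z + y*sin(y*z) - y*cos(x*y) - sin(x), -y*z - z*sin(y*z) - 3*cos(x))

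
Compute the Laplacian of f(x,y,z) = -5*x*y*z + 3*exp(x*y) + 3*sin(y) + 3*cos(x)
3*x**2*exp(x*y) + 3*y**2*exp(x*y) - 3*sin(y) - 3*cos(x)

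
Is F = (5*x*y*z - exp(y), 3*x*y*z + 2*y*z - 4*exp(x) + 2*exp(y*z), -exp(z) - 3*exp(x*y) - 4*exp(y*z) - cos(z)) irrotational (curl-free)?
No, ∇×F = (-3*x*y - 3*x*exp(x*y) - 2*y*exp(y*z) - 2*y - 4*z*exp(y*z), y*(5*x + 3*exp(x*y)), -5*x*z + 3*y*z - 4*exp(x) + exp(y))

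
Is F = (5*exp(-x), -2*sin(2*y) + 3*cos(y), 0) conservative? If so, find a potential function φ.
Yes, F is conservative. φ = 3*sin(y) + cos(2*y) - 5*exp(-x)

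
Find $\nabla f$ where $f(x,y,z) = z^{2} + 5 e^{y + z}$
(0, 5*exp(y + z), 2*z + 5*exp(y + z))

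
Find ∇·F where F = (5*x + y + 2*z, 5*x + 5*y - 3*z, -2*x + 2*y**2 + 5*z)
15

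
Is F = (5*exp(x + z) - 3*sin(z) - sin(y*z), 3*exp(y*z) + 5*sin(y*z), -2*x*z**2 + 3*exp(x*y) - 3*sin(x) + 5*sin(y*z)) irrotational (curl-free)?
No, ∇×F = (3*x*exp(x*y) - 3*y*exp(y*z) - 5*y*cos(y*z) + 5*z*cos(y*z), -3*y*exp(x*y) - y*cos(y*z) + 2*z**2 + 5*exp(x + z) + 3*cos(x) - 3*cos(z), z*cos(y*z))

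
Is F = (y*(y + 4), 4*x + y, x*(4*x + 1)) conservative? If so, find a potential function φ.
No, ∇×F = (0, -8*x - 1, -2*y) ≠ 0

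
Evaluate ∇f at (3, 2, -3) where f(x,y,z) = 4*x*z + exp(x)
(-12 + exp(3), 0, 12)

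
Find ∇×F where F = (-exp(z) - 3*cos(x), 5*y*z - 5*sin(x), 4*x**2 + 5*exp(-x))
(-5*y, -8*x - exp(z) + 5*exp(-x), -5*cos(x))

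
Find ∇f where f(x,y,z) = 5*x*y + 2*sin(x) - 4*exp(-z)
(5*y + 2*cos(x), 5*x, 4*exp(-z))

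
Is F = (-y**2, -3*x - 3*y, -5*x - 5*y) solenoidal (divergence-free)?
No, ∇·F = -3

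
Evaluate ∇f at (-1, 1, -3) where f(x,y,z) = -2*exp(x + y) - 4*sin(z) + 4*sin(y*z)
(-2, -2 - 12*cos(3), 0)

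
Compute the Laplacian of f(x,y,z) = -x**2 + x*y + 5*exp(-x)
-2 + 5*exp(-x)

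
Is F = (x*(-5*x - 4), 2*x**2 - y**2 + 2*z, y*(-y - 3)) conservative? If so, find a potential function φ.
No, ∇×F = (-2*y - 5, 0, 4*x) ≠ 0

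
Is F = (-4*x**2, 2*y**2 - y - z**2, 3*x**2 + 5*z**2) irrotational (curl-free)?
No, ∇×F = (2*z, -6*x, 0)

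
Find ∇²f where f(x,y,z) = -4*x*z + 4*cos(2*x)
-16*cos(2*x)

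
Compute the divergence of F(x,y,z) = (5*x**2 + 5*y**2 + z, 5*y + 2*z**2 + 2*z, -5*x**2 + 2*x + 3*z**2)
10*x + 6*z + 5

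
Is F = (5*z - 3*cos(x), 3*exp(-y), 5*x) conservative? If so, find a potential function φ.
Yes, F is conservative. φ = 5*x*z - 3*sin(x) - 3*exp(-y)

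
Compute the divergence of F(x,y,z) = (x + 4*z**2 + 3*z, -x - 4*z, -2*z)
-1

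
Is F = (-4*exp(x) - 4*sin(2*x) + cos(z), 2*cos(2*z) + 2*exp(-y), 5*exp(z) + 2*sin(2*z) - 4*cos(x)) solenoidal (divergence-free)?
No, ∇·F = -4*exp(x) + 5*exp(z) - 8*cos(2*x) + 4*cos(2*z) - 2*exp(-y)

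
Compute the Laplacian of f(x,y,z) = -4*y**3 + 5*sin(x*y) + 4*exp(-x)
-5*x**2*sin(x*y) - 5*y**2*sin(x*y) - 24*y + 4*exp(-x)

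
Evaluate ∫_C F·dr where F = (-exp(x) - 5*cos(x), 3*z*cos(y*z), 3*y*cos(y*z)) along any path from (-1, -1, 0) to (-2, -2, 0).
(-1 + 5*(-sin(1) + sin(2))*exp(2) + E)*exp(-2)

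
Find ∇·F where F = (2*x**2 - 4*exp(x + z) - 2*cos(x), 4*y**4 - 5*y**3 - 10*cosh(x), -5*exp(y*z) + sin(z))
4*x + 16*y**3 - 15*y**2 - 5*y*exp(y*z) - 4*exp(x + z) + 2*sin(x) + cos(z)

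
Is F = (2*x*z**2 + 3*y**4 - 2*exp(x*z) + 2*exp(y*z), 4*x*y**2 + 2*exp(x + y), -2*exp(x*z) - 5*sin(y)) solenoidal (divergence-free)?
No, ∇·F = 8*x*y - 2*x*exp(x*z) + 2*z**2 - 2*z*exp(x*z) + 2*exp(x + y)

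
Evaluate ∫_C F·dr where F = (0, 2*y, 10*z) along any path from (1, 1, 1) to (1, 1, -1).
0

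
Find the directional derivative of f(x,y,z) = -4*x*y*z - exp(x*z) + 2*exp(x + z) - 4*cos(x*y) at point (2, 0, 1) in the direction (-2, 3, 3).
sqrt(22)*(-2*exp(2) - 12 + exp(3))/11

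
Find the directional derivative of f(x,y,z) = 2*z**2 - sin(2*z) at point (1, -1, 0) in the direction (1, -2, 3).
-3*sqrt(14)/7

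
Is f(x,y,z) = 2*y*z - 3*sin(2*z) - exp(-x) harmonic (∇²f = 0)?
No, ∇²f = 12*sin(2*z) - exp(-x)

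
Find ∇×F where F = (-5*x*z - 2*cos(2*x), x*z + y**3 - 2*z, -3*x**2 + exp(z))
(2 - x, x, z)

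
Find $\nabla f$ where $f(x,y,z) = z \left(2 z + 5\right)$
(0, 0, 4*z + 5)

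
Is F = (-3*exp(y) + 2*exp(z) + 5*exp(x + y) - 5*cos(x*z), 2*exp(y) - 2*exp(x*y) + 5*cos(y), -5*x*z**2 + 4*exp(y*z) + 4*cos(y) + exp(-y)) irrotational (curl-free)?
No, ∇×F = (4*z*exp(y*z) - 4*sin(y) - exp(-y), 5*x*sin(x*z) + 5*z**2 + 2*exp(z), -2*y*exp(x*y) + 3*exp(y) - 5*exp(x + y))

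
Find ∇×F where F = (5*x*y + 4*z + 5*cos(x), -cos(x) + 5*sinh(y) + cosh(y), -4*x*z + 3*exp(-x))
(0, 4*z + 4 + 3*exp(-x), -5*x + sin(x))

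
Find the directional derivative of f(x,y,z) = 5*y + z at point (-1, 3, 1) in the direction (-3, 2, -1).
9*sqrt(14)/14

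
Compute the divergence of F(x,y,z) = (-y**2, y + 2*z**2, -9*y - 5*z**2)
1 - 10*z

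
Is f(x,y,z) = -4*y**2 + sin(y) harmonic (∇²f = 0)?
No, ∇²f = -sin(y) - 8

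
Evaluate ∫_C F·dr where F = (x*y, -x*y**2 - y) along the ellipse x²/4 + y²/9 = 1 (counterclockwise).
-27*pi/2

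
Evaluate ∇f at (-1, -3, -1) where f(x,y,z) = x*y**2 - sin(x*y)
(3*cos(3) + 9, cos(3) + 6, 0)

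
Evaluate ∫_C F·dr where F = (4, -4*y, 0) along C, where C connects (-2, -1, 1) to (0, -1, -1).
8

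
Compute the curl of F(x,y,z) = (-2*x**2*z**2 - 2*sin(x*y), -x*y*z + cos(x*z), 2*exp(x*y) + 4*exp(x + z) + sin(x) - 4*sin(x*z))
(x*(y + 2*exp(x*y) + sin(x*z)), -4*x**2*z - 2*y*exp(x*y) + 4*z*cos(x*z) - 4*exp(x + z) - cos(x), 2*x*cos(x*y) - y*z - z*sin(x*z))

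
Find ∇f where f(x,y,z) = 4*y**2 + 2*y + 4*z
(0, 8*y + 2, 4)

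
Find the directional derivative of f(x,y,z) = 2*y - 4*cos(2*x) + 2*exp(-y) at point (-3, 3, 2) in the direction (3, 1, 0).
sqrt(10)*(-1 + exp(3) - 12*exp(3)*sin(6))*exp(-3)/5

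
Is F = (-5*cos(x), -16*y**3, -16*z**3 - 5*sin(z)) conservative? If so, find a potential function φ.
Yes, F is conservative. φ = -4*y**4 - 4*z**4 - 5*sin(x) + 5*cos(z)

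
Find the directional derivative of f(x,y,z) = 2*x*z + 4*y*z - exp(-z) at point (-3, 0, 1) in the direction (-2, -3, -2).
2*sqrt(17)*(-2*E - 1)*exp(-1)/17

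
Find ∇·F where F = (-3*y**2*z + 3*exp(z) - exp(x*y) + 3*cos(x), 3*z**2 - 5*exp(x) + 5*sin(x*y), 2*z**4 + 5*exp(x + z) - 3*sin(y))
5*x*cos(x*y) - y*exp(x*y) + 8*z**3 + 5*exp(x + z) - 3*sin(x)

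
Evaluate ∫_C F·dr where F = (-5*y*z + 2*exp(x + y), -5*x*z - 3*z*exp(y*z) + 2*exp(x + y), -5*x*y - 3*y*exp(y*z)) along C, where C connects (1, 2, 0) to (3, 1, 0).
-2*(1 - E)*exp(3)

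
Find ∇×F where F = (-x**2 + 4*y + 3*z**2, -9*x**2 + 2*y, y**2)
(2*y, 6*z, -18*x - 4)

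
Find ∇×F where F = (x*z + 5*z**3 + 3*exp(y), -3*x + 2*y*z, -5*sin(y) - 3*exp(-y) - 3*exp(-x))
(-2*y - 5*cos(y) + 3*exp(-y), x + 15*z**2 - 3*exp(-x), -3*exp(y) - 3)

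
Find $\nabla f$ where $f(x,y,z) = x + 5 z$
(1, 0, 5)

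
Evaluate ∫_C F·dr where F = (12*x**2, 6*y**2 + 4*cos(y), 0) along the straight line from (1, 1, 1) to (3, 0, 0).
102 - 4*sin(1)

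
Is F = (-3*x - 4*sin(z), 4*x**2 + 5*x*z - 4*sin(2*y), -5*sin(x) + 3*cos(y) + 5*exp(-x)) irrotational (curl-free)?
No, ∇×F = (-5*x - 3*sin(y), 5*cos(x) - 4*cos(z) + 5*exp(-x), 8*x + 5*z)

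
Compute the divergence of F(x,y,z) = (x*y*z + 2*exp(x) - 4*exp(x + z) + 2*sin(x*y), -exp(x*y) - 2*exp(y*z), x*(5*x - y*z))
-x*y - x*exp(x*y) + y*z + 2*y*cos(x*y) - 2*z*exp(y*z) + 2*exp(x) - 4*exp(x + z)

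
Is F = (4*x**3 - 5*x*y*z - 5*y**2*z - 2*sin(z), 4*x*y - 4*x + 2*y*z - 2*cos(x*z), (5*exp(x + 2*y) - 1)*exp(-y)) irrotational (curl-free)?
No, ∇×F = (-2*x*sin(x*z) - 2*y + 5*exp(x + y) + exp(-y), -5*x*y - 5*y**2 - 5*exp(x + y) - 2*cos(z), 5*x*z + 10*y*z + 4*y + 2*z*sin(x*z) - 4)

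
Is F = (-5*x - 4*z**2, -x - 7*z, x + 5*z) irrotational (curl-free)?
No, ∇×F = (7, -8*z - 1, -1)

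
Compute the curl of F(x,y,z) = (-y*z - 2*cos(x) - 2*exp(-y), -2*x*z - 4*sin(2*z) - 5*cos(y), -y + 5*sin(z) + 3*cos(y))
(2*x - 3*sin(y) + 8*cos(2*z) - 1, -y, -z - 2*exp(-y))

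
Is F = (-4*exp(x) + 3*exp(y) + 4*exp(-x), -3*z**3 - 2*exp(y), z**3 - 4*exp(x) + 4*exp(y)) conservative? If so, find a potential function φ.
No, ∇×F = (9*z**2 + 4*exp(y), 4*exp(x), -3*exp(y)) ≠ 0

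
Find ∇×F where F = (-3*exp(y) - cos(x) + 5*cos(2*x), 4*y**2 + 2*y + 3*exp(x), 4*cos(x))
(0, 4*sin(x), 3*exp(x) + 3*exp(y))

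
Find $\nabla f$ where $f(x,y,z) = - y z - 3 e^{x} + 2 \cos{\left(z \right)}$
(-3*exp(x), -z, -y - 2*sin(z))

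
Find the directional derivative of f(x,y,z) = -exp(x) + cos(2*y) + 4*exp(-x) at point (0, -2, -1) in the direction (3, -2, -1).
-sqrt(14)*(4*sin(4) + 15)/14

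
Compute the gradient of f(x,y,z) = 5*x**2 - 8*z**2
(10*x, 0, -16*z)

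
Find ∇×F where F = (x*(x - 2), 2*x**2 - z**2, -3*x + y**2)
(2*y + 2*z, 3, 4*x)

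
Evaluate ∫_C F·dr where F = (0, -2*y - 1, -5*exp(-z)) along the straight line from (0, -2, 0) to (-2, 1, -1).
-5 + 5*E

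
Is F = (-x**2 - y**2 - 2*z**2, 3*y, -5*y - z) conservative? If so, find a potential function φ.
No, ∇×F = (-5, -4*z, 2*y) ≠ 0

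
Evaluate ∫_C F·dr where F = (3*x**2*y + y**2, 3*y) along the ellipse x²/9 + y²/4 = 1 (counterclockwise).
-81*pi/2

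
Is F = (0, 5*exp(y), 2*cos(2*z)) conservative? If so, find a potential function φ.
Yes, F is conservative. φ = 5*exp(y) + sin(2*z)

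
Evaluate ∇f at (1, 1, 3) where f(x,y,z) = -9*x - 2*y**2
(-9, -4, 0)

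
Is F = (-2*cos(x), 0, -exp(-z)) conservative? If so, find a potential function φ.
Yes, F is conservative. φ = -2*sin(x) + exp(-z)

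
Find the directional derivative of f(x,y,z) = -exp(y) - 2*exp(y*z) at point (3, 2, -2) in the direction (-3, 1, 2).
sqrt(14)*(-exp(6) - 4)*exp(-4)/14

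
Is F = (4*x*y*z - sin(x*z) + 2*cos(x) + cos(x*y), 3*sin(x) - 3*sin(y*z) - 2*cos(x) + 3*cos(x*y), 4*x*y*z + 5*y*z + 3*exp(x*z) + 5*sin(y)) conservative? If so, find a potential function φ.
No, ∇×F = (4*x*z + 3*y*cos(y*z) + 5*z + 5*cos(y), 4*x*y - x*cos(x*z) - 4*y*z - 3*z*exp(x*z), -4*x*z + x*sin(x*y) - 3*y*sin(x*y) + 2*sin(x) + 3*cos(x)) ≠ 0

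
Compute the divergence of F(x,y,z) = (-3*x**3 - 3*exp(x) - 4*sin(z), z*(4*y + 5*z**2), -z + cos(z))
-9*x**2 + 4*z - 3*exp(x) - sin(z) - 1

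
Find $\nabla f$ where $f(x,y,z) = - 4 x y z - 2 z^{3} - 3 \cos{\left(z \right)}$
(-4*y*z, -4*x*z, -4*x*y - 6*z**2 + 3*sin(z))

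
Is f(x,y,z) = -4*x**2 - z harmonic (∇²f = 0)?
No, ∇²f = -8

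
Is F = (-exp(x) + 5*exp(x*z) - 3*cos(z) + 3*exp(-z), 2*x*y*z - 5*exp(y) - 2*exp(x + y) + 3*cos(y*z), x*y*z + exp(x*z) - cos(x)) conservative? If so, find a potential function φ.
No, ∇×F = (-2*x*y + x*z + 3*y*sin(y*z), 5*x*exp(x*z) - y*z - z*exp(x*z) - sin(x) + 3*sin(z) - 3*exp(-z), 2*y*z - 2*exp(x + y)) ≠ 0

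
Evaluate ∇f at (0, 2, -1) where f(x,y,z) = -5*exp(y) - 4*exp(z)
(0, -5*exp(2), -4*exp(-1))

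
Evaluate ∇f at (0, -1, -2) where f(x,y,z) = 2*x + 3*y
(2, 3, 0)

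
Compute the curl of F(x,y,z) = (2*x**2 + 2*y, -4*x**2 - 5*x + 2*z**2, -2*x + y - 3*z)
(1 - 4*z, 2, -8*x - 7)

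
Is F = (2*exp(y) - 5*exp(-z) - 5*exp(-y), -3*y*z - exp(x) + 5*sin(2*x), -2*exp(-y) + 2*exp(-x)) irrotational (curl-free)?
No, ∇×F = (3*y + 2*exp(-y), 5*exp(-z) + 2*exp(-x), -exp(x) - 2*exp(y) + 10*cos(2*x) - 5*exp(-y))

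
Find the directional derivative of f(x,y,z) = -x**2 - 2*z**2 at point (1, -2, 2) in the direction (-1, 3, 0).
sqrt(10)/5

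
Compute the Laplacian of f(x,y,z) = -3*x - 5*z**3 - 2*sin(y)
-30*z + 2*sin(y)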